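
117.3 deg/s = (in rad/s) 2.047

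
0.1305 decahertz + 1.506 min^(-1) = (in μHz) 1.33e+06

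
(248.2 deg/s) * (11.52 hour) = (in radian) 1.797e+05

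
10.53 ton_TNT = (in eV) 2.75e+29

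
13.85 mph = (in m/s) 6.192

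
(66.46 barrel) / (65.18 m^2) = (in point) 459.5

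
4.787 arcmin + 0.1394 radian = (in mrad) 140.8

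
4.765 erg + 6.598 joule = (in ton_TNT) 1.577e-09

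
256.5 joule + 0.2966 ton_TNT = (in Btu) 1.176e+06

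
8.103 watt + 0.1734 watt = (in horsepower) 0.0111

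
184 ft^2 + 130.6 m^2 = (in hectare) 0.01477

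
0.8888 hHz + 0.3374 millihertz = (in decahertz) 8.888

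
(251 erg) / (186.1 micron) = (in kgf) 0.01375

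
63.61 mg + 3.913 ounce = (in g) 111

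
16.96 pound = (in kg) 7.693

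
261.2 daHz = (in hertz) 2612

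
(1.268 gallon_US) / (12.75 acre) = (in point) 0.0002637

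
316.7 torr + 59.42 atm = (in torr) 4.548e+04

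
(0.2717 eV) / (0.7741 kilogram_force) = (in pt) 1.625e-17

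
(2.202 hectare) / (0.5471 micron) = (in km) 4.025e+07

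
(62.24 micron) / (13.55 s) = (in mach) 1.349e-08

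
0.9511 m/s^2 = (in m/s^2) 0.9511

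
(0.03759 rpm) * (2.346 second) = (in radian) 0.009235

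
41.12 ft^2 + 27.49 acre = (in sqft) 1.198e+06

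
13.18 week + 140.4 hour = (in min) 1.413e+05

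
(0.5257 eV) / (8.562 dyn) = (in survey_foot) 3.227e-15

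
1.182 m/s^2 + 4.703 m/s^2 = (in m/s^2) 5.885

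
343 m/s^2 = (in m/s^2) 343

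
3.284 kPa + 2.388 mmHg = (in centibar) 3.602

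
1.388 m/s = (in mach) 0.004076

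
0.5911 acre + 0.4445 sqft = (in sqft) 2.575e+04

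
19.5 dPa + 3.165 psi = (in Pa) 2.182e+04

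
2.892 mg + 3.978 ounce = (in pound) 0.2486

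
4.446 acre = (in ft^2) 1.937e+05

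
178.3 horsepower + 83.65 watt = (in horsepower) 178.4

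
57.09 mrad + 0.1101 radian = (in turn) 0.02661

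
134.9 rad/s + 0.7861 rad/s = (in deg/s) 7774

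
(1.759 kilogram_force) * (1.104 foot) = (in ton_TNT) 1.387e-09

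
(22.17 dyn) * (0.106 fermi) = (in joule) 2.35e-20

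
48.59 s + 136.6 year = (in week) 7123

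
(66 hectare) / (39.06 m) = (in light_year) 1.786e-12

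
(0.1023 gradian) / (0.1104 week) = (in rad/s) 2.407e-08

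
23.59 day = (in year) 0.06463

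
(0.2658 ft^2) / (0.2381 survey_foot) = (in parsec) 1.103e-17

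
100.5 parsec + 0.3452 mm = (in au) 2.073e+07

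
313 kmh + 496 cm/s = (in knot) 178.6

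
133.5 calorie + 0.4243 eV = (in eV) 3.486e+21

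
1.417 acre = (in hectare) 0.5734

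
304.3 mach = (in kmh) 3.73e+05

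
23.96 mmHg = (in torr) 23.96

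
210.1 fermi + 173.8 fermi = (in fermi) 383.9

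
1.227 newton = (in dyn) 1.227e+05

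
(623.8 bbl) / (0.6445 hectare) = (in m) 0.01539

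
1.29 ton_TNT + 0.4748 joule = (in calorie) 1.29e+09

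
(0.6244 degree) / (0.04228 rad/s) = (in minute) 0.004296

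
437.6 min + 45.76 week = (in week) 45.8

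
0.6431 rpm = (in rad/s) 0.06735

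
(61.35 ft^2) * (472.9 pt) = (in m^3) 0.9509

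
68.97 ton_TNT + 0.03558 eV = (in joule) 2.886e+11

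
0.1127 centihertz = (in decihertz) 0.01127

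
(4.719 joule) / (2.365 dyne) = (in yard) 2.182e+05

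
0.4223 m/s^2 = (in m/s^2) 0.4223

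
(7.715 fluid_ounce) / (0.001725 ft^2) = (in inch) 56.05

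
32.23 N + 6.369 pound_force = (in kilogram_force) 6.175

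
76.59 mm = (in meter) 0.07659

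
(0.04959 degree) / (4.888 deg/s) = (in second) 0.01015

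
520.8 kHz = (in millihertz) 5.208e+08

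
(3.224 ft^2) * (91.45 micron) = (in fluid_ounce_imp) 0.964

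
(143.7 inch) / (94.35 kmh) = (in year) 4.416e-09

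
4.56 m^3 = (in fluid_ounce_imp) 1.605e+05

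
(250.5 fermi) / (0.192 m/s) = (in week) 2.157e-18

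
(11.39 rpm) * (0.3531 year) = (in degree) 7.61e+08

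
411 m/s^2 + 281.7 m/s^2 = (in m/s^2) 692.7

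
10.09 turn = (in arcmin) 2.179e+05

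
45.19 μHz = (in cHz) 0.004519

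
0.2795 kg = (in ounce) 9.859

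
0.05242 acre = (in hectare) 0.02121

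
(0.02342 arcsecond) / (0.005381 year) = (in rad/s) 6.691e-13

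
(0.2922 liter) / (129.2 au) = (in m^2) 1.512e-17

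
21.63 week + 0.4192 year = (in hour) 7306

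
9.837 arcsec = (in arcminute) 0.1639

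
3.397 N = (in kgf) 0.3464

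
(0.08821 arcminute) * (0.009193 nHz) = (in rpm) 2.253e-15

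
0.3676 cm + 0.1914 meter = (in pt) 553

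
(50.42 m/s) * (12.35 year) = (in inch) 7.731e+11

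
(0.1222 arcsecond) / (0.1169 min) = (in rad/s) 8.447e-08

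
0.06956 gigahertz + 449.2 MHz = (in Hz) 5.188e+08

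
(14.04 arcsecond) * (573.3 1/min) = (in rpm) 0.006211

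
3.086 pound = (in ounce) 49.38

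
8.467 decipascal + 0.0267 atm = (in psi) 0.3925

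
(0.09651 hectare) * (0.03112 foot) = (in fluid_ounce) 3.095e+05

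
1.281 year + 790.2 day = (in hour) 3.019e+04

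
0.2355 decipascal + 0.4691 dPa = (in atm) 6.954e-07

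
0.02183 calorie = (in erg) 9.134e+05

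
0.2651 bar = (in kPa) 26.51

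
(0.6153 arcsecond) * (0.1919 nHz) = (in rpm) 5.466e-15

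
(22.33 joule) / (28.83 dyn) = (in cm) 7.745e+06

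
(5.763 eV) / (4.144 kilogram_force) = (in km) 2.272e-23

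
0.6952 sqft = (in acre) 1.596e-05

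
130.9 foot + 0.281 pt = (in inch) 1571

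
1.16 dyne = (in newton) 1.16e-05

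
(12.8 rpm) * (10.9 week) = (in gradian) 5.625e+08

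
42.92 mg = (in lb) 9.462e-05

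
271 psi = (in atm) 18.44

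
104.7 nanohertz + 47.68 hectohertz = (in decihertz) 4.768e+04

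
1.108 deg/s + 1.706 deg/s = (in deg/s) 2.814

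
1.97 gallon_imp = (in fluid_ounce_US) 302.8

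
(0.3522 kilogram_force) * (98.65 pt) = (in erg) 1.202e+06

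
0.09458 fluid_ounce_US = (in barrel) 1.759e-05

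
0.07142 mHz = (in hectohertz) 7.142e-07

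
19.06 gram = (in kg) 0.01906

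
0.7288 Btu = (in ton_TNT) 1.838e-07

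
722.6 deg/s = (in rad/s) 12.61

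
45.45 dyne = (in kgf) 4.635e-05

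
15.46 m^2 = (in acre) 0.00382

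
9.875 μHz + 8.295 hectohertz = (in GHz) 8.295e-07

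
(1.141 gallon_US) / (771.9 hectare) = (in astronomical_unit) 3.74e-21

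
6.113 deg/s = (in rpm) 1.019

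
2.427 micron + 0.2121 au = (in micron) 3.173e+16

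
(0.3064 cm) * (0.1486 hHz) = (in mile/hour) 0.1019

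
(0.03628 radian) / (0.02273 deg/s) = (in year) 2.9e-06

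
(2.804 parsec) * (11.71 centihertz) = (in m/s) 1.013e+16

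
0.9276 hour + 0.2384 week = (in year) 0.004678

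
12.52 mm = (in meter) 0.01252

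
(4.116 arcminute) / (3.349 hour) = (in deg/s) 5.69e-06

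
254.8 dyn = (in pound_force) 0.0005728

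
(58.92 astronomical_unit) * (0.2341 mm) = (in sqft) 2.221e+10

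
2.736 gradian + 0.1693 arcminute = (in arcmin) 147.9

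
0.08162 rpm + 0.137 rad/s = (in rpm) 1.39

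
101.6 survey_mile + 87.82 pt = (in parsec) 5.299e-12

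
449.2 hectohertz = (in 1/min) 2.695e+06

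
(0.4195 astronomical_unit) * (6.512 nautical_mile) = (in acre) 1.87e+11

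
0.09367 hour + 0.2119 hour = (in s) 1100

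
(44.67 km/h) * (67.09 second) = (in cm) 8.325e+04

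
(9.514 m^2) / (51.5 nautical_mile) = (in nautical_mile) 5.386e-08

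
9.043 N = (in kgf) 0.9221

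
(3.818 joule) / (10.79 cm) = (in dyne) 3.538e+06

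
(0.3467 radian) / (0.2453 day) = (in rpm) 0.0001562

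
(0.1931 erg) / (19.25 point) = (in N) 2.843e-06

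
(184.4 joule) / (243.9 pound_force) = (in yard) 0.1859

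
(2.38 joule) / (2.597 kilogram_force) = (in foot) 0.3066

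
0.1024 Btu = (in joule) 108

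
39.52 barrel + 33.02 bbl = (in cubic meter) 11.53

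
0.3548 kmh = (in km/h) 0.3548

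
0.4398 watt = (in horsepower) 0.0005898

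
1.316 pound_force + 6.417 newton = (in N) 12.27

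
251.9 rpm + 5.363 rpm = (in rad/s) 26.94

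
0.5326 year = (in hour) 4666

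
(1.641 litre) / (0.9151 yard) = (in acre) 4.846e-07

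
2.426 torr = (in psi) 0.04691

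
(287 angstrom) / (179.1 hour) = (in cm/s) 4.451e-12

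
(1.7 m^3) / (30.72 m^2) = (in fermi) 5.534e+13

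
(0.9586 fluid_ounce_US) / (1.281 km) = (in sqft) 2.382e-07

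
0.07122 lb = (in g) 32.3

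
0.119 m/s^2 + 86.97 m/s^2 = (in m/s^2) 87.09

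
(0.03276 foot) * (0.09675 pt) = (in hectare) 3.408e-11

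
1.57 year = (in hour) 1.375e+04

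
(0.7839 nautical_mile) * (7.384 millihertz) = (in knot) 20.84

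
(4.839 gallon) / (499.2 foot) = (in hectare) 1.204e-08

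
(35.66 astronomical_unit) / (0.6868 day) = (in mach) 2.64e+05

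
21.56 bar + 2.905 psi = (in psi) 315.6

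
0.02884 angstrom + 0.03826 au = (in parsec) 1.855e-07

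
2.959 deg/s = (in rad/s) 0.05164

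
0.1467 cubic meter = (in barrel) 0.9227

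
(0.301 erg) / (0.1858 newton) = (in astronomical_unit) 1.083e-18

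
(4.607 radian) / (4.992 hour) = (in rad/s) 0.0002564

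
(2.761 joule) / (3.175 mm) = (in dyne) 8.696e+07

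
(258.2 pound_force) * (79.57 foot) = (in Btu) 26.4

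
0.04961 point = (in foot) 5.742e-05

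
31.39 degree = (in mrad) 547.9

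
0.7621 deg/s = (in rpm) 0.127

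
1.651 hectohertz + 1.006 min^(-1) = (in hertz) 165.1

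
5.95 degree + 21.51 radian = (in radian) 21.61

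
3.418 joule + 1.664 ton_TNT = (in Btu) 6.599e+06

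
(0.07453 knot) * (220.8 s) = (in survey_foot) 27.77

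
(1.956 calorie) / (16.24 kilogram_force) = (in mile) 3.193e-05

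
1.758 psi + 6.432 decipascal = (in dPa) 1.212e+05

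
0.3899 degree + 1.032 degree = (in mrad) 24.82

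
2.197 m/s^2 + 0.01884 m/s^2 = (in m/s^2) 2.216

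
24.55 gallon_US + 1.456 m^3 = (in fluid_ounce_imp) 5.451e+04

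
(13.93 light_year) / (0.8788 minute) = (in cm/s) 2.499e+17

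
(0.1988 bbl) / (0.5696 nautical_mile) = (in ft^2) 0.0003225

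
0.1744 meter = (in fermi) 1.744e+14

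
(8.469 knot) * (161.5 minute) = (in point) 1.197e+08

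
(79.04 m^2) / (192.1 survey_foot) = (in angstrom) 1.35e+10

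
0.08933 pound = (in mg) 4.052e+04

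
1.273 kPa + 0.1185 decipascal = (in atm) 0.01256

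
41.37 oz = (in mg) 1.173e+06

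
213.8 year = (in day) 7.804e+04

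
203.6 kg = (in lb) 448.9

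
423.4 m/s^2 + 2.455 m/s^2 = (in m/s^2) 425.9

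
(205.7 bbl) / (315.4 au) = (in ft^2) 7.461e-12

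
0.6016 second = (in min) 0.01003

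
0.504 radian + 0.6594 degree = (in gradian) 32.82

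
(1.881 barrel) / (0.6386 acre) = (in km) 1.157e-07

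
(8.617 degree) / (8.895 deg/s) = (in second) 0.9687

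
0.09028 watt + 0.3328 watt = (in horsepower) 0.0005674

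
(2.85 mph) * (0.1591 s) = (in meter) 0.2027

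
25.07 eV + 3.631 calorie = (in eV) 9.482e+19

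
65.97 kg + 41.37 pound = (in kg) 84.74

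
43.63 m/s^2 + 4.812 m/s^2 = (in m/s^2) 48.44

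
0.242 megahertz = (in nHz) 2.42e+14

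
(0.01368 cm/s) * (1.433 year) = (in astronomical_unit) 4.133e-08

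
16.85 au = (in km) 2.521e+09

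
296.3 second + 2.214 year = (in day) 808.1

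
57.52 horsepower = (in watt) 4.289e+04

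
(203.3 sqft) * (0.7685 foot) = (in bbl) 27.83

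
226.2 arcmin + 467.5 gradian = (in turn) 1.179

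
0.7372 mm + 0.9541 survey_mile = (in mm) 1.535e+06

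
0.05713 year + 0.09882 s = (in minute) 3.003e+04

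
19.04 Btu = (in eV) 1.254e+23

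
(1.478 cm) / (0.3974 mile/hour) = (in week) 1.376e-07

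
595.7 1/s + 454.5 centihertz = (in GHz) 6.002e-07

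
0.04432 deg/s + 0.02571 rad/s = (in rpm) 0.2529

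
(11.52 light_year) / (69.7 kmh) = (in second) 5.629e+15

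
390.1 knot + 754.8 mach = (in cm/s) 2.572e+07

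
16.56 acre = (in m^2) 6.702e+04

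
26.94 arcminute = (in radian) 0.007837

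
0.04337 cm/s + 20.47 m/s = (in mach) 0.06012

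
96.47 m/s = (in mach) 0.2833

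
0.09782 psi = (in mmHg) 5.059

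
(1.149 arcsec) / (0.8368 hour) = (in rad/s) 1.849e-09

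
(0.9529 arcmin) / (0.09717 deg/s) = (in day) 1.892e-06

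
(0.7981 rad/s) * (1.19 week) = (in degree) 3.291e+07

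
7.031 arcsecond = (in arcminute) 0.1172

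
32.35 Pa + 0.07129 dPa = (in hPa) 0.3236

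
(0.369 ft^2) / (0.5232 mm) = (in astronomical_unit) 4.38e-10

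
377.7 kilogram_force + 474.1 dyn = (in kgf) 377.7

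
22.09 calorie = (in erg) 9.242e+08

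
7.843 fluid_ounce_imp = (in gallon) 0.05887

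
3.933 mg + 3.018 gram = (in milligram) 3022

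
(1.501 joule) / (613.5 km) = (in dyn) 0.2447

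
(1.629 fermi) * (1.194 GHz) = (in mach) 5.712e-09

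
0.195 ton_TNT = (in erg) 8.159e+15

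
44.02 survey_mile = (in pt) 2.008e+08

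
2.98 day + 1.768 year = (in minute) 9.336e+05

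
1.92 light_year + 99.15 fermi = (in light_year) 1.92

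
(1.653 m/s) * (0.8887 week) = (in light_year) 9.391e-11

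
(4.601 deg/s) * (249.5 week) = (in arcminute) 4.166e+10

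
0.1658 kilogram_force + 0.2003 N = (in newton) 1.826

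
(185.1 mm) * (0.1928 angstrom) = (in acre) 8.819e-16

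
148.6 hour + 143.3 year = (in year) 143.3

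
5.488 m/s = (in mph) 12.28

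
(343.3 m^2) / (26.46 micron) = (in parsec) 4.205e-10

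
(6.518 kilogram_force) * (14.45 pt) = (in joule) 0.3258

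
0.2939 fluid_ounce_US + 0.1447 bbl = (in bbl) 0.1448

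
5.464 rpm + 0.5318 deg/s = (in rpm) 5.553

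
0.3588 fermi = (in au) 2.398e-27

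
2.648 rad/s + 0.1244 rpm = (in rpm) 25.41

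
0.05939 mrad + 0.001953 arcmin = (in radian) 5.996e-05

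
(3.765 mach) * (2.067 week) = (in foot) 5.258e+09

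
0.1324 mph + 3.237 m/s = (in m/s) 3.296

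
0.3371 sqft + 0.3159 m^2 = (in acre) 8.58e-05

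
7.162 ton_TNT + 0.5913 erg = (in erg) 2.997e+17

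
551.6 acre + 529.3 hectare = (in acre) 1860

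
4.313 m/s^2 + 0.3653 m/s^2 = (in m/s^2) 4.678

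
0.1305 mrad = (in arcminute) 0.4486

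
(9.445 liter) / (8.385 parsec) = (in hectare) 3.65e-24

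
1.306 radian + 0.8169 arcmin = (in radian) 1.306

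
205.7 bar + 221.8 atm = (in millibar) 4.304e+05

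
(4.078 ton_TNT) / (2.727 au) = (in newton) 0.04182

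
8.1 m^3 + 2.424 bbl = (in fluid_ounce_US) 2.869e+05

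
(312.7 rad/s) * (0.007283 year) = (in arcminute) 2.469e+11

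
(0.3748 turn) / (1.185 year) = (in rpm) 6.018e-07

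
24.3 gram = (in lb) 0.05357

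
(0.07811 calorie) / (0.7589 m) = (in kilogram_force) 0.04391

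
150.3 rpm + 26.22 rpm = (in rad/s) 18.49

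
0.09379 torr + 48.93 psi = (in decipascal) 3.374e+06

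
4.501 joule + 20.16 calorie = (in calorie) 21.24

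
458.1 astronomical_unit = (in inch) 2.698e+15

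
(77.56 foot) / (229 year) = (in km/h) 1.178e-08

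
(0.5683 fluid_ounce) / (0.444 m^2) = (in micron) 37.85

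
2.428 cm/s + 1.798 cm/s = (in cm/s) 4.226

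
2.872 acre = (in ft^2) 1.251e+05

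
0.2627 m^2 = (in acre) 6.491e-05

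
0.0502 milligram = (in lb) 1.107e-07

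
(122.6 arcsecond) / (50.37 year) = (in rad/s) 3.742e-13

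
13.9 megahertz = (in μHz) 1.39e+13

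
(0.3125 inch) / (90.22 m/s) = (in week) 1.455e-10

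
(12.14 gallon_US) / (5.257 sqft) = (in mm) 94.09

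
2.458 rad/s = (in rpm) 23.47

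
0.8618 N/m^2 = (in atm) 8.505e-06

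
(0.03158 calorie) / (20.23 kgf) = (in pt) 1.888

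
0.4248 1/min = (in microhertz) 7080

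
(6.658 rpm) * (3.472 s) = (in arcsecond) 4.993e+05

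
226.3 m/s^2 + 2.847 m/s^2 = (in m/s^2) 229.1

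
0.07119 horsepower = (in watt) 53.09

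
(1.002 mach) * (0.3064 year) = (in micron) 3.297e+15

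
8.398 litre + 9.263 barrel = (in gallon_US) 391.3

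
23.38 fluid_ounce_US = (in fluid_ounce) 23.38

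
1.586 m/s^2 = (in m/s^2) 1.586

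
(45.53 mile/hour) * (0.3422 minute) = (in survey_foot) 1371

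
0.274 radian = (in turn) 0.04361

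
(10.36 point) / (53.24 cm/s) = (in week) 1.135e-08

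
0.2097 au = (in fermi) 3.137e+25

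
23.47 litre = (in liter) 23.47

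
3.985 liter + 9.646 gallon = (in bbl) 0.2547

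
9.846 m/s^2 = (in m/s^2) 9.846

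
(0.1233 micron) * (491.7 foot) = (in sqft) 0.0001989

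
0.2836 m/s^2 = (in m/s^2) 0.2836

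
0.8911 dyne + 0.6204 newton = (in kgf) 0.06326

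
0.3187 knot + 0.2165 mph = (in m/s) 0.2607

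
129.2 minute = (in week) 0.01282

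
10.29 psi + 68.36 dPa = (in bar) 0.7095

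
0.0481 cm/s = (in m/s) 0.000481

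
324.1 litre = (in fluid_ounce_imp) 1.141e+04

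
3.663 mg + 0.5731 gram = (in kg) 0.0005768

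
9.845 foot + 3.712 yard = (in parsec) 2.072e-16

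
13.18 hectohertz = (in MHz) 0.001318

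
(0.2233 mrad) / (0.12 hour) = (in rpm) 4.936e-06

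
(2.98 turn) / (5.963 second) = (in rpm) 29.98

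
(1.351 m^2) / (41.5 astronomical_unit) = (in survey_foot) 7.139e-13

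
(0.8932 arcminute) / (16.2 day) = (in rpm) 1.773e-09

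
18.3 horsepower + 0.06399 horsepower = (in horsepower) 18.36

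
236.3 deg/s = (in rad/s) 4.124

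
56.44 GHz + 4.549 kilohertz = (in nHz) 5.644e+19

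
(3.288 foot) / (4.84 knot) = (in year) 1.276e-08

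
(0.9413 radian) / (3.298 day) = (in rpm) 3.155e-05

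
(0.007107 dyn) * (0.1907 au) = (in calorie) 484.6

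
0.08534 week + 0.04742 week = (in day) 0.9293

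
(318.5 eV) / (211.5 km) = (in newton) 2.413e-22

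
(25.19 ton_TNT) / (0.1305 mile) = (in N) 5.018e+08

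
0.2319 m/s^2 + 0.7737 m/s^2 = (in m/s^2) 1.006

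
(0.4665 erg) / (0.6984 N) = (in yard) 7.305e-08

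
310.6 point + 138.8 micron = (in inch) 4.319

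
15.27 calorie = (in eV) 3.988e+20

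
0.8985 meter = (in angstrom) 8.985e+09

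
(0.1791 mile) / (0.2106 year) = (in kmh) 0.0001562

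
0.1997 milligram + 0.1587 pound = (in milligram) 7.199e+04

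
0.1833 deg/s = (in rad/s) 0.003199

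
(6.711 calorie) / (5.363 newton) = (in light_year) 5.534e-16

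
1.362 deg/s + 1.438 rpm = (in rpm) 1.665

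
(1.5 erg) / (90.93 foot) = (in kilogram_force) 5.519e-10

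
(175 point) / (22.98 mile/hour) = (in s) 0.00601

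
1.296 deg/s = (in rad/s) 0.02262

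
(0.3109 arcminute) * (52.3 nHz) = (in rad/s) 4.73e-12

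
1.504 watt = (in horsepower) 0.002017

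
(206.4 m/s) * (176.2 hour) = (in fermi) 1.309e+23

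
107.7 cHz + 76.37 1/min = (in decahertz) 0.235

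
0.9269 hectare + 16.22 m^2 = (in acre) 2.294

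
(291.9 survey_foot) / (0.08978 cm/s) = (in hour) 27.53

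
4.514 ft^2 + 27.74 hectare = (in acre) 68.55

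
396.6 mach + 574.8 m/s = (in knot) 2.636e+05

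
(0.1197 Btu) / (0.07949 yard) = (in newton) 1737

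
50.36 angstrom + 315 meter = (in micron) 3.15e+08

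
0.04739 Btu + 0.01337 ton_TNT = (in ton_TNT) 0.01337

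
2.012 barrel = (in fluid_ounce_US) 1.082e+04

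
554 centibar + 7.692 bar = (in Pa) 1.323e+06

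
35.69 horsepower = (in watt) 2.661e+04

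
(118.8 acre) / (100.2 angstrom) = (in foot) 1.574e+14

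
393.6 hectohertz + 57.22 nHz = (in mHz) 3.936e+07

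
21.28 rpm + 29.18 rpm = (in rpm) 50.46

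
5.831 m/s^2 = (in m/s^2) 5.831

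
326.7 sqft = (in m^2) 30.35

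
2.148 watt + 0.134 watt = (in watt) 2.282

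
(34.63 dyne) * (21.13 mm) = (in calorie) 1.749e-06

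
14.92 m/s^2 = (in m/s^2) 14.92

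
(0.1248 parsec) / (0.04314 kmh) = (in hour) 8.927e+13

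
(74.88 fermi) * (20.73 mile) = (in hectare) 2.498e-13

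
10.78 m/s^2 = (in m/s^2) 10.78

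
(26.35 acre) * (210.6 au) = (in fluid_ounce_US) 1.136e+23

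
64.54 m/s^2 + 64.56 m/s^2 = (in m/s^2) 129.1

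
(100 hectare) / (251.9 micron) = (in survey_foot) 1.302e+10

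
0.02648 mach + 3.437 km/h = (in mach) 0.02928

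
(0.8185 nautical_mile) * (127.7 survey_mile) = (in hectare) 3.115e+04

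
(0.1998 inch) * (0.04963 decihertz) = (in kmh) 9.067e-05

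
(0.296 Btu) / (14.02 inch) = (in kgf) 89.43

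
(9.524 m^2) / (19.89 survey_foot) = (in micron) 1.571e+06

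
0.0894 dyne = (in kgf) 9.116e-08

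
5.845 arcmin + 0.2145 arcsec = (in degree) 0.09748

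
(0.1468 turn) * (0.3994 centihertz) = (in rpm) 0.03518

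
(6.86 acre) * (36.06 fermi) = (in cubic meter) 1.001e-09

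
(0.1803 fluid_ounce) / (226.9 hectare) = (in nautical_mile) 1.269e-15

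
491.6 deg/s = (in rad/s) 8.58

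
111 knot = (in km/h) 205.6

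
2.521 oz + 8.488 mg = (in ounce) 2.521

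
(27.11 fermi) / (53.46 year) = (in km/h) 5.789e-23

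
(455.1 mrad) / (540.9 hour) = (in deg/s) 1.339e-05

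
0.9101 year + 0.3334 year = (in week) 64.84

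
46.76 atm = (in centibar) 4738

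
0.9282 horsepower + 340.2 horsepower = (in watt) 2.544e+05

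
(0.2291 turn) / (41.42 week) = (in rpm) 5.487e-07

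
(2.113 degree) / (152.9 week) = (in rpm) 3.808e-09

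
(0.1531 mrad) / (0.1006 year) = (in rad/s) 4.826e-11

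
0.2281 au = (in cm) 3.412e+12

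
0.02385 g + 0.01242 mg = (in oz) 0.0008417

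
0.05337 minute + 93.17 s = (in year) 3.056e-06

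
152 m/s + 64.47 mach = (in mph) 4.945e+04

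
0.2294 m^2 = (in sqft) 2.469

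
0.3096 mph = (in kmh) 0.4983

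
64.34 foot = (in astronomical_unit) 1.311e-10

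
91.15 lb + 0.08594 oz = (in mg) 4.135e+07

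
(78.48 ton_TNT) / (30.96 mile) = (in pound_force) 1.482e+06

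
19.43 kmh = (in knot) 10.49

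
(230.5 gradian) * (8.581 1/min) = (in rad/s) 0.5178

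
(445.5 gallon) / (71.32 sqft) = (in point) 721.5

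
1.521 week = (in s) 9.199e+05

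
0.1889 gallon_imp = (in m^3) 0.0008588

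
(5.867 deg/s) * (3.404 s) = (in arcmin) 1198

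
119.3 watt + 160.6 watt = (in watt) 279.9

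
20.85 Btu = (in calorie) 5258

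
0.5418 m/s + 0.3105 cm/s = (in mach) 0.0016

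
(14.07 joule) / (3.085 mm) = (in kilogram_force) 465.1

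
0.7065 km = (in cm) 7.065e+04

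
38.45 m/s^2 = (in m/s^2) 38.45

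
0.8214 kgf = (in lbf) 1.811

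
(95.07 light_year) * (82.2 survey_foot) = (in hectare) 2.253e+15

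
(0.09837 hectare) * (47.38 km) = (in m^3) 4.661e+07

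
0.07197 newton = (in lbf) 0.01618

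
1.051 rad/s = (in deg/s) 60.22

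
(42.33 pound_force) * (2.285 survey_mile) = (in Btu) 656.3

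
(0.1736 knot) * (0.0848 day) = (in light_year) 6.916e-14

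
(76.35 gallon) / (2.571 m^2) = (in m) 0.1124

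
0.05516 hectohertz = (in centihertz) 551.6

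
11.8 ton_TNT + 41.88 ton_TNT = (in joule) 2.246e+11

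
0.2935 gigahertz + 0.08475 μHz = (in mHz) 2.935e+11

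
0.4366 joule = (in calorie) 0.1043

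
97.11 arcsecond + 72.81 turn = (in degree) 2.621e+04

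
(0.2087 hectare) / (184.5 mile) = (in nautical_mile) 3.795e-06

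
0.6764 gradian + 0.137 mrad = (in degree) 0.6166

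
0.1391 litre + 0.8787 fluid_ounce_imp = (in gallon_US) 0.04334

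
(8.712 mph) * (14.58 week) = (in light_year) 3.63e-09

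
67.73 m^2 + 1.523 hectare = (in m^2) 1.53e+04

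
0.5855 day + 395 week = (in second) 2.389e+08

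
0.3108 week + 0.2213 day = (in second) 2.071e+05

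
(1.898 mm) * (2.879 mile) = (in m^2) 8.794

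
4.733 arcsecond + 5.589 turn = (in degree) 2012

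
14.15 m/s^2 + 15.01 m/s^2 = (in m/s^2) 29.16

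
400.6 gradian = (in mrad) 6293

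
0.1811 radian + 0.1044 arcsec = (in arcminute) 622.6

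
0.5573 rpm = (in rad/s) 0.05836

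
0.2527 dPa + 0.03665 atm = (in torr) 27.85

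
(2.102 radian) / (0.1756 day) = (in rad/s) 0.0001385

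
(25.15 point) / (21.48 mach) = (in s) 1.213e-06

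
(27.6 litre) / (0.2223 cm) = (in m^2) 12.42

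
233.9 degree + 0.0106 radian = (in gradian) 260.6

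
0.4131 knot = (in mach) 0.0006241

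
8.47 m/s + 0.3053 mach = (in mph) 251.5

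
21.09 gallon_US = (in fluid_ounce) 2700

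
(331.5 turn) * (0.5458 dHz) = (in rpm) 1086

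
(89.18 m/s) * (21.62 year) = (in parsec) 1.971e-06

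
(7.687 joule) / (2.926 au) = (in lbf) 3.948e-12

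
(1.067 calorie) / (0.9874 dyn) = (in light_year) 4.779e-11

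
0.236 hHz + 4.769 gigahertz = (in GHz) 4.769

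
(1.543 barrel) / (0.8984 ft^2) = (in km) 0.002939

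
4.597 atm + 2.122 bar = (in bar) 6.78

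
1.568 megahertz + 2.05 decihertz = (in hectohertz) 1.568e+04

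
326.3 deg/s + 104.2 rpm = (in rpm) 158.6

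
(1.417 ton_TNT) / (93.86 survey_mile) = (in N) 3.925e+04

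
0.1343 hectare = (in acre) 0.3319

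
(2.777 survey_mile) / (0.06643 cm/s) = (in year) 0.2133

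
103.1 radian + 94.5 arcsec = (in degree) 5907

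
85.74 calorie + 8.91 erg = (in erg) 3.587e+09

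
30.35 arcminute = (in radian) 0.008828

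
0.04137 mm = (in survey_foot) 0.0001357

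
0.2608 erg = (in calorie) 6.233e-09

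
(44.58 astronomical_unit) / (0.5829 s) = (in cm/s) 1.144e+15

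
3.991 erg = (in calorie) 9.539e-08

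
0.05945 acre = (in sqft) 2590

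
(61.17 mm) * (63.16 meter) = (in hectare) 0.0003863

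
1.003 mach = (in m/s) 341.5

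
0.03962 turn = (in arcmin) 855.8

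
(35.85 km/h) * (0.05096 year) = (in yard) 1.75e+07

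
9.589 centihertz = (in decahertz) 0.009589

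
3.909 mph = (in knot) 3.397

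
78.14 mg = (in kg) 7.814e-05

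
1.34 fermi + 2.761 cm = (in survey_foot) 0.09058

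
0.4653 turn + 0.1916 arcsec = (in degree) 167.5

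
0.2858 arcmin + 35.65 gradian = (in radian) 0.5601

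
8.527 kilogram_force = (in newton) 83.62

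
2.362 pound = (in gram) 1071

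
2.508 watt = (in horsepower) 0.003363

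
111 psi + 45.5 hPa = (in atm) 7.598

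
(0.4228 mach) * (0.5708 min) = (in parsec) 1.598e-13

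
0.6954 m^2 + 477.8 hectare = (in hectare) 477.8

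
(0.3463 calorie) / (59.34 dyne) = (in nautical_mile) 1.318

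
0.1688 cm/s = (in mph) 0.003776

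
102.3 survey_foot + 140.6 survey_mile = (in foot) 7.425e+05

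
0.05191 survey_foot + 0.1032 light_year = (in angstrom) 9.763e+24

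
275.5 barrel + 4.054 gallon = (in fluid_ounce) 1.482e+06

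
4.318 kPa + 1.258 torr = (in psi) 0.6506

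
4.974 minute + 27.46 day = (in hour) 659.1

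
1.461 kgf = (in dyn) 1.433e+06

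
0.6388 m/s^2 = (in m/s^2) 0.6388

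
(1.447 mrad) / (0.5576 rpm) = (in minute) 0.000413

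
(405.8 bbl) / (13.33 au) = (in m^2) 3.235e-11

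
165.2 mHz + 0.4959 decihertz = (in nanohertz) 2.148e+08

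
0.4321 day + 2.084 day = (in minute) 3623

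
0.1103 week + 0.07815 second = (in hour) 18.53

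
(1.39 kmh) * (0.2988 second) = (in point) 327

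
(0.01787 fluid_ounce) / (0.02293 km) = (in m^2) 2.305e-08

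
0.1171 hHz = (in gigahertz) 1.171e-08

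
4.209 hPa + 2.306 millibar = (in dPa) 6515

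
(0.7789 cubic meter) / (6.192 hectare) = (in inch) 0.0004952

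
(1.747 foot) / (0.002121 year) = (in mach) 2.338e-08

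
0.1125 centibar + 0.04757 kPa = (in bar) 0.001601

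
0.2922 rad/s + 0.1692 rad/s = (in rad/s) 0.4614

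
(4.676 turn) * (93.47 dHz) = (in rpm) 2622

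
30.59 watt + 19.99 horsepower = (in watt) 1.494e+04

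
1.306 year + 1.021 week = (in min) 6.967e+05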